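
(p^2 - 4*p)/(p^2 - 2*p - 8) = p/(p + 2)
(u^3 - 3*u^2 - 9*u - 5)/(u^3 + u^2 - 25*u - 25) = (u + 1)/(u + 5)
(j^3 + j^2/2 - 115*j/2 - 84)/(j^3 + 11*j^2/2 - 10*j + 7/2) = (2*j^2 - 13*j - 24)/(2*j^2 - 3*j + 1)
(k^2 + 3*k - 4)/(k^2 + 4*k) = (k - 1)/k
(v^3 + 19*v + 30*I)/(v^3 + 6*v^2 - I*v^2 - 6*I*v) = (v^3 + 19*v + 30*I)/(v*(v^2 + v*(6 - I) - 6*I))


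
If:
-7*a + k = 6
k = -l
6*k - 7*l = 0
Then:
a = -6/7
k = 0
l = 0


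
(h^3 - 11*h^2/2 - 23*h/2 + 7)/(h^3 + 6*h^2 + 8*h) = (2*h^2 - 15*h + 7)/(2*h*(h + 4))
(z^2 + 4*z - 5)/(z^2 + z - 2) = (z + 5)/(z + 2)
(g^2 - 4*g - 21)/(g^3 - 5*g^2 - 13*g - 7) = (g + 3)/(g^2 + 2*g + 1)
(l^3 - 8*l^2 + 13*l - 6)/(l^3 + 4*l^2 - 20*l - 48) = (l^3 - 8*l^2 + 13*l - 6)/(l^3 + 4*l^2 - 20*l - 48)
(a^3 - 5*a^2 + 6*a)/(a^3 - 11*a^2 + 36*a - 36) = a/(a - 6)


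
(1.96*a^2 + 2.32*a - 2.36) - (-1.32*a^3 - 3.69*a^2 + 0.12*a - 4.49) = 1.32*a^3 + 5.65*a^2 + 2.2*a + 2.13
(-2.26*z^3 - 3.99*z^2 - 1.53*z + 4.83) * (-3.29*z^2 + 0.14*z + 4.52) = 7.4354*z^5 + 12.8107*z^4 - 5.7401*z^3 - 34.1397*z^2 - 6.2394*z + 21.8316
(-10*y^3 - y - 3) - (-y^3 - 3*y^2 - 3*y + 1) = -9*y^3 + 3*y^2 + 2*y - 4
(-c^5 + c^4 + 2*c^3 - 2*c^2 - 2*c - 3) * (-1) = c^5 - c^4 - 2*c^3 + 2*c^2 + 2*c + 3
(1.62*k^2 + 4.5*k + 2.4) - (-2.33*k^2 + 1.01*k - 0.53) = 3.95*k^2 + 3.49*k + 2.93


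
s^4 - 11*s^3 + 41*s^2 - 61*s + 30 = (s - 5)*(s - 3)*(s - 2)*(s - 1)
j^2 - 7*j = j*(j - 7)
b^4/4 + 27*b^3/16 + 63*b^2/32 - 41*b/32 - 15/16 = (b/4 + 1/2)*(b - 3/4)*(b + 1/2)*(b + 5)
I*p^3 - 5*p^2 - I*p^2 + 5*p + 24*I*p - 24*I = (p - 3*I)*(p + 8*I)*(I*p - I)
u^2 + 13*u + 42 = (u + 6)*(u + 7)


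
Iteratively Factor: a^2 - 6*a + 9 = (a - 3)*(a - 3)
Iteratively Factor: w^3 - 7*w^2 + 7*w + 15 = (w - 3)*(w^2 - 4*w - 5) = (w - 5)*(w - 3)*(w + 1)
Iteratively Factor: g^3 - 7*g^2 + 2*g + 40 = (g - 5)*(g^2 - 2*g - 8) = (g - 5)*(g + 2)*(g - 4)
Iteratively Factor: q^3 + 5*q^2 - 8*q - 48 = (q + 4)*(q^2 + q - 12) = (q + 4)^2*(q - 3)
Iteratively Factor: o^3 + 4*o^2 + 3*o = (o)*(o^2 + 4*o + 3) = o*(o + 3)*(o + 1)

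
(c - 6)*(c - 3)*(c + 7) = c^3 - 2*c^2 - 45*c + 126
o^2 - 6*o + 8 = (o - 4)*(o - 2)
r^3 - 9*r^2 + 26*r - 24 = (r - 4)*(r - 3)*(r - 2)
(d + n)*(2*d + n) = 2*d^2 + 3*d*n + n^2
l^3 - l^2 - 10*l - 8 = (l - 4)*(l + 1)*(l + 2)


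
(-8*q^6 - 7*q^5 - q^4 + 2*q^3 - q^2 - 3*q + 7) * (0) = 0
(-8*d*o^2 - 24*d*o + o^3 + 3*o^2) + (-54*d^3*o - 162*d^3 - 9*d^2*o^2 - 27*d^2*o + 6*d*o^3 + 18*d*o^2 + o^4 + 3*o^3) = -54*d^3*o - 162*d^3 - 9*d^2*o^2 - 27*d^2*o + 6*d*o^3 + 10*d*o^2 - 24*d*o + o^4 + 4*o^3 + 3*o^2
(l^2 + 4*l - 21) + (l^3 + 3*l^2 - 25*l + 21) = l^3 + 4*l^2 - 21*l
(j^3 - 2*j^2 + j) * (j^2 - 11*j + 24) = j^5 - 13*j^4 + 47*j^3 - 59*j^2 + 24*j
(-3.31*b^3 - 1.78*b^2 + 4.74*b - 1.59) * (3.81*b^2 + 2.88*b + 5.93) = -12.6111*b^5 - 16.3146*b^4 - 6.6953*b^3 - 2.9621*b^2 + 23.529*b - 9.4287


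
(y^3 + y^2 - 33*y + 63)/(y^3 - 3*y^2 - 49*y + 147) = (y - 3)/(y - 7)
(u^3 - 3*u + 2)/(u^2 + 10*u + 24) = (u^3 - 3*u + 2)/(u^2 + 10*u + 24)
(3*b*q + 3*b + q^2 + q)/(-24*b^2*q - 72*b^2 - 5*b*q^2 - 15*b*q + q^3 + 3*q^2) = (q + 1)/(-8*b*q - 24*b + q^2 + 3*q)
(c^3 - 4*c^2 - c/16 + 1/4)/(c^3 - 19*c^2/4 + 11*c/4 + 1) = (c - 1/4)/(c - 1)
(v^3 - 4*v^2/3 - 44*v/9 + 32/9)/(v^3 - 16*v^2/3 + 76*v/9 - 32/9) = (v + 2)/(v - 2)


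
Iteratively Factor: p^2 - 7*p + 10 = (p - 2)*(p - 5)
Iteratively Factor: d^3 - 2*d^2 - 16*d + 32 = (d - 2)*(d^2 - 16) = (d - 4)*(d - 2)*(d + 4)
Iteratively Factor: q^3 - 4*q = (q + 2)*(q^2 - 2*q) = (q - 2)*(q + 2)*(q)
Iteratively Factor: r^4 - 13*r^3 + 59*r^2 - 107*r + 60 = (r - 1)*(r^3 - 12*r^2 + 47*r - 60) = (r - 5)*(r - 1)*(r^2 - 7*r + 12) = (r - 5)*(r - 3)*(r - 1)*(r - 4)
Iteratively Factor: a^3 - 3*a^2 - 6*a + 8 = (a + 2)*(a^2 - 5*a + 4) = (a - 4)*(a + 2)*(a - 1)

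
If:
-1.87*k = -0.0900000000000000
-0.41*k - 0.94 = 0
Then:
No Solution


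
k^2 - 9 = (k - 3)*(k + 3)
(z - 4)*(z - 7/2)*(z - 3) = z^3 - 21*z^2/2 + 73*z/2 - 42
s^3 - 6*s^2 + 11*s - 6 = (s - 3)*(s - 2)*(s - 1)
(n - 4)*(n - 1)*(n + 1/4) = n^3 - 19*n^2/4 + 11*n/4 + 1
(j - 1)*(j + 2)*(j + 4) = j^3 + 5*j^2 + 2*j - 8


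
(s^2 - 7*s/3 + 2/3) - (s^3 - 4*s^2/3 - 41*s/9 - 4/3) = -s^3 + 7*s^2/3 + 20*s/9 + 2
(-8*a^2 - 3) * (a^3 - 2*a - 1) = -8*a^5 + 13*a^3 + 8*a^2 + 6*a + 3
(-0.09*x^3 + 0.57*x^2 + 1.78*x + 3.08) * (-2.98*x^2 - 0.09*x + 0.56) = 0.2682*x^5 - 1.6905*x^4 - 5.4061*x^3 - 9.0194*x^2 + 0.7196*x + 1.7248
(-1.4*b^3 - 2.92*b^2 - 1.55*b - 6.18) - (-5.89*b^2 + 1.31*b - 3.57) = -1.4*b^3 + 2.97*b^2 - 2.86*b - 2.61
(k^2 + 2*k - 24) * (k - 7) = k^3 - 5*k^2 - 38*k + 168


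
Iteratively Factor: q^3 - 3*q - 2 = (q + 1)*(q^2 - q - 2) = (q + 1)^2*(q - 2)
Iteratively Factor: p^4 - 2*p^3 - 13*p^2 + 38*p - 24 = (p - 1)*(p^3 - p^2 - 14*p + 24) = (p - 1)*(p + 4)*(p^2 - 5*p + 6) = (p - 3)*(p - 1)*(p + 4)*(p - 2)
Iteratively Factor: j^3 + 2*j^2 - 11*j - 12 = (j - 3)*(j^2 + 5*j + 4) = (j - 3)*(j + 4)*(j + 1)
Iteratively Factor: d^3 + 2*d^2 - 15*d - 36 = (d - 4)*(d^2 + 6*d + 9) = (d - 4)*(d + 3)*(d + 3)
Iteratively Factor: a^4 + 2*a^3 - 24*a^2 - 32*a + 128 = (a + 4)*(a^3 - 2*a^2 - 16*a + 32) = (a + 4)^2*(a^2 - 6*a + 8) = (a - 4)*(a + 4)^2*(a - 2)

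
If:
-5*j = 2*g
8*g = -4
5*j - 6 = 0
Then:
No Solution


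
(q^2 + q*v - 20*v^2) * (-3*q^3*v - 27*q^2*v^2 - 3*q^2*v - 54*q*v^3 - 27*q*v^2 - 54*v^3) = -3*q^5*v - 30*q^4*v^2 - 3*q^4*v - 21*q^3*v^3 - 30*q^3*v^2 + 486*q^2*v^4 - 21*q^2*v^3 + 1080*q*v^5 + 486*q*v^4 + 1080*v^5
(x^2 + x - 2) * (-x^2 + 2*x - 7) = -x^4 + x^3 - 3*x^2 - 11*x + 14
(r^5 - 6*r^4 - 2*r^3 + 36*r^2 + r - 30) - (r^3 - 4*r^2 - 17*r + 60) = r^5 - 6*r^4 - 3*r^3 + 40*r^2 + 18*r - 90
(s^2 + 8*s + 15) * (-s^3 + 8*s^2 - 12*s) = -s^5 + 37*s^3 + 24*s^2 - 180*s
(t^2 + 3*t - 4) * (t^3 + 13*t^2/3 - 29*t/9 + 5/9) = t^5 + 22*t^4/3 + 52*t^3/9 - 238*t^2/9 + 131*t/9 - 20/9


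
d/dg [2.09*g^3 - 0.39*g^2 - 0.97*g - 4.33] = 6.27*g^2 - 0.78*g - 0.97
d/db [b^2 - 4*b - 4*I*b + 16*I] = 2*b - 4 - 4*I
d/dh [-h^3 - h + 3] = -3*h^2 - 1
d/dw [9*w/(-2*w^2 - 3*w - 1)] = 9*(2*w^2 - 1)/(4*w^4 + 12*w^3 + 13*w^2 + 6*w + 1)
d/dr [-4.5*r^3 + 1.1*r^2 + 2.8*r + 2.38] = -13.5*r^2 + 2.2*r + 2.8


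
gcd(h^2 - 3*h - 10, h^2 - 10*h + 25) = h - 5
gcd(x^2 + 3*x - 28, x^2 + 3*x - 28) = x^2 + 3*x - 28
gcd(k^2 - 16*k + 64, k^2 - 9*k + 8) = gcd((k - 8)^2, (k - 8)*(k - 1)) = k - 8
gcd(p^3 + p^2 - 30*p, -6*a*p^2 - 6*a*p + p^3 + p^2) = p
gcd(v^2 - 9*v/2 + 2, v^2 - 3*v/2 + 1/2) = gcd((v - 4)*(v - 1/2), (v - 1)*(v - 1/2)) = v - 1/2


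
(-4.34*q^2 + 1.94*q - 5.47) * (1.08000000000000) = -4.6872*q^2 + 2.0952*q - 5.9076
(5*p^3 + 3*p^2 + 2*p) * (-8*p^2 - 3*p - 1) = -40*p^5 - 39*p^4 - 30*p^3 - 9*p^2 - 2*p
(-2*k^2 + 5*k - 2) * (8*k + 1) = -16*k^3 + 38*k^2 - 11*k - 2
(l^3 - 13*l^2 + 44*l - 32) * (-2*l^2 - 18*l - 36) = -2*l^5 + 8*l^4 + 110*l^3 - 260*l^2 - 1008*l + 1152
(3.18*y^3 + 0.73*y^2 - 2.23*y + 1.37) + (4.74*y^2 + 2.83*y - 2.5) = 3.18*y^3 + 5.47*y^2 + 0.6*y - 1.13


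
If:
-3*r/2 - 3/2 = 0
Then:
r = -1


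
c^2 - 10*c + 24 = (c - 6)*(c - 4)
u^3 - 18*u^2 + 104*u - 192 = (u - 8)*(u - 6)*(u - 4)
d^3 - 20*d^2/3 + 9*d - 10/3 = (d - 5)*(d - 1)*(d - 2/3)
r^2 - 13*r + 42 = (r - 7)*(r - 6)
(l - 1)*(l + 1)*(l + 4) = l^3 + 4*l^2 - l - 4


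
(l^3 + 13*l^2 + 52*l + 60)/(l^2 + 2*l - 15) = (l^2 + 8*l + 12)/(l - 3)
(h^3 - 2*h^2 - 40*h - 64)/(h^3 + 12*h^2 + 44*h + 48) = (h - 8)/(h + 6)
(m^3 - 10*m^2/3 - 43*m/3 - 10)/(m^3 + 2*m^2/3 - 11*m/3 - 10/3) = (m - 6)/(m - 2)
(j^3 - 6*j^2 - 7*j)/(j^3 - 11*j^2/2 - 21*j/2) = 2*(j + 1)/(2*j + 3)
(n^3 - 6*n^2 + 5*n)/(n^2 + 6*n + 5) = n*(n^2 - 6*n + 5)/(n^2 + 6*n + 5)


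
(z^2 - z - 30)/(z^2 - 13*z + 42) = (z + 5)/(z - 7)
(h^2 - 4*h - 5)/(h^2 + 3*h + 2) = (h - 5)/(h + 2)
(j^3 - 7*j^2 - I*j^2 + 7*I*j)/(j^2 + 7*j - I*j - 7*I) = j*(j - 7)/(j + 7)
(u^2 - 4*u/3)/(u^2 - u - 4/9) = 3*u/(3*u + 1)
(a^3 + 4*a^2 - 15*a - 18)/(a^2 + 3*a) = (a^3 + 4*a^2 - 15*a - 18)/(a*(a + 3))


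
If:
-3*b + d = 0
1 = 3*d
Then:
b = 1/9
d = 1/3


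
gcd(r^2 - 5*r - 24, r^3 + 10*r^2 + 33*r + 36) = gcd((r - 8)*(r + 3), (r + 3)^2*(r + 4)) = r + 3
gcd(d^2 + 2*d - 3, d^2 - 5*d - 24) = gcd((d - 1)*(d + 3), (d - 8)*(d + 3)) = d + 3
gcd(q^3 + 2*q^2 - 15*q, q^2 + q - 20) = q + 5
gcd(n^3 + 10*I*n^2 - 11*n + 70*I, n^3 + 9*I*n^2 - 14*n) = n + 7*I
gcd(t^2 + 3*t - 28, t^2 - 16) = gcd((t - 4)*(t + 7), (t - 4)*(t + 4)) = t - 4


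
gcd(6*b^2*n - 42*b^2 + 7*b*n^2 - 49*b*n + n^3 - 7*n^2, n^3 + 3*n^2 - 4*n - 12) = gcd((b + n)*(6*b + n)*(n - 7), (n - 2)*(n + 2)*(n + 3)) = 1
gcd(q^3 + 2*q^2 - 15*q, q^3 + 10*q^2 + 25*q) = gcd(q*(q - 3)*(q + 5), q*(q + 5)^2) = q^2 + 5*q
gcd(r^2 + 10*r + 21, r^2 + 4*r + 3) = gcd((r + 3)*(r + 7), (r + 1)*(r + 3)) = r + 3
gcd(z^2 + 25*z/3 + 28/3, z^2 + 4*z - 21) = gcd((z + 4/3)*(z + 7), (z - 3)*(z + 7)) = z + 7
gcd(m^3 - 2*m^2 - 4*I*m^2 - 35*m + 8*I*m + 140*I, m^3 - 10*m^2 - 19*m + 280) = m^2 - 2*m - 35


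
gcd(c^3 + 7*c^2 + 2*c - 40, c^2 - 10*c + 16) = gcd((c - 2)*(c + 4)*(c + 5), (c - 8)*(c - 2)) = c - 2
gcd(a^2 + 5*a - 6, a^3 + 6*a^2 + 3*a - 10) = a - 1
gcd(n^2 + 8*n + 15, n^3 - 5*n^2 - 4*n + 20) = 1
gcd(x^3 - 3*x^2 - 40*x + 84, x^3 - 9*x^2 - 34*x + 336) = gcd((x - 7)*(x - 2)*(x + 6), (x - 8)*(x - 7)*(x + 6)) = x^2 - x - 42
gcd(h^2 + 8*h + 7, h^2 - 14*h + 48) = 1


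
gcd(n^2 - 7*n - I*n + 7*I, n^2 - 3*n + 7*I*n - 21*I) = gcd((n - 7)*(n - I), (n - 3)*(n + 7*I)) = 1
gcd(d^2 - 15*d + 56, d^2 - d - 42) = d - 7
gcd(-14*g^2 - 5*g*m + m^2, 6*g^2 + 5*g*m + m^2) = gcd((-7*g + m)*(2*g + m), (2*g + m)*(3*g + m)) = 2*g + m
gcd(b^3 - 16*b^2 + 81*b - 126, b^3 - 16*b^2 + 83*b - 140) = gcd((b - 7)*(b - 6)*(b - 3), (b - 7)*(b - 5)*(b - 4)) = b - 7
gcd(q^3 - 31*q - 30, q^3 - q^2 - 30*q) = q^2 - q - 30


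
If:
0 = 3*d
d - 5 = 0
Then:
No Solution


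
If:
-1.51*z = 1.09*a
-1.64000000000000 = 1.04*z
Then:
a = 2.18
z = -1.58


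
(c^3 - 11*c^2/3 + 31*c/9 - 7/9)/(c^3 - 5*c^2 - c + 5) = (9*c^2 - 24*c + 7)/(9*(c^2 - 4*c - 5))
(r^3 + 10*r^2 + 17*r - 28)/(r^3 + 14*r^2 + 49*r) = (r^2 + 3*r - 4)/(r*(r + 7))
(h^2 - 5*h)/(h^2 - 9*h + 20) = h/(h - 4)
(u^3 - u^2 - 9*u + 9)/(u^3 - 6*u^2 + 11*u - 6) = (u + 3)/(u - 2)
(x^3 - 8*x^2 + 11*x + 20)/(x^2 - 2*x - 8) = (x^2 - 4*x - 5)/(x + 2)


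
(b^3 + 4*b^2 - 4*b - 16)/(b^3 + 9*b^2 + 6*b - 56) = (b + 2)/(b + 7)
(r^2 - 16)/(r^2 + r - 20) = (r + 4)/(r + 5)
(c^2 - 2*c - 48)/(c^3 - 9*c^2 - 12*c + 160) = (c + 6)/(c^2 - c - 20)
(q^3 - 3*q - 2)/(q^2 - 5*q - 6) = (q^2 - q - 2)/(q - 6)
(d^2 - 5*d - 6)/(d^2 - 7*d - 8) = (d - 6)/(d - 8)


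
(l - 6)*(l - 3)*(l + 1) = l^3 - 8*l^2 + 9*l + 18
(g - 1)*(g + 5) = g^2 + 4*g - 5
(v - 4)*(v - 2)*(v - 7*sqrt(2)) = v^3 - 7*sqrt(2)*v^2 - 6*v^2 + 8*v + 42*sqrt(2)*v - 56*sqrt(2)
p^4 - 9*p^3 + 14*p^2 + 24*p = p*(p - 6)*(p - 4)*(p + 1)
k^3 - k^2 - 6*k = k*(k - 3)*(k + 2)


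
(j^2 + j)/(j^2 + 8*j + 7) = j/(j + 7)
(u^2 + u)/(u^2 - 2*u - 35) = u*(u + 1)/(u^2 - 2*u - 35)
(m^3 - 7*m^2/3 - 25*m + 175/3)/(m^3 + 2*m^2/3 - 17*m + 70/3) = (m - 5)/(m - 2)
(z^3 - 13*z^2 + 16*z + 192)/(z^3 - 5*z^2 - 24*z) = (z - 8)/z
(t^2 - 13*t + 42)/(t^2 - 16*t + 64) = (t^2 - 13*t + 42)/(t^2 - 16*t + 64)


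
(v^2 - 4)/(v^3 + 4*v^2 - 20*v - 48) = (v - 2)/(v^2 + 2*v - 24)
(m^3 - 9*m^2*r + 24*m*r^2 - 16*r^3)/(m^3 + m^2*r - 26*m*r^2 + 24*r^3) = (m - 4*r)/(m + 6*r)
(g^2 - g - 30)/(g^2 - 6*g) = (g + 5)/g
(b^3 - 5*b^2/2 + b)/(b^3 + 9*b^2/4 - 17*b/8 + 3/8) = 4*b*(b - 2)/(4*b^2 + 11*b - 3)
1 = 1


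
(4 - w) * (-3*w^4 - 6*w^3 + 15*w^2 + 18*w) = 3*w^5 - 6*w^4 - 39*w^3 + 42*w^2 + 72*w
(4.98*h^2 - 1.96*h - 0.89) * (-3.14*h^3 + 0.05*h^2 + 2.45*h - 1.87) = -15.6372*h^5 + 6.4034*h^4 + 14.8976*h^3 - 14.1591*h^2 + 1.4847*h + 1.6643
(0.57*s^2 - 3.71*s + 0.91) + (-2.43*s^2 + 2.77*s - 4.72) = -1.86*s^2 - 0.94*s - 3.81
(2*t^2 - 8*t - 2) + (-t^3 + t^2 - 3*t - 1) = -t^3 + 3*t^2 - 11*t - 3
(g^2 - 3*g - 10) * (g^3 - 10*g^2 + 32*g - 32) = g^5 - 13*g^4 + 52*g^3 - 28*g^2 - 224*g + 320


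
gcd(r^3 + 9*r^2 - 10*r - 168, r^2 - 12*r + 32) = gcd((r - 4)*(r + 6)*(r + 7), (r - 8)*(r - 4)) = r - 4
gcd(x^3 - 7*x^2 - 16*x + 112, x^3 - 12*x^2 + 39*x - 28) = x^2 - 11*x + 28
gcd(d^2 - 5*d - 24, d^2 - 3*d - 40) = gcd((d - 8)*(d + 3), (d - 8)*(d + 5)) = d - 8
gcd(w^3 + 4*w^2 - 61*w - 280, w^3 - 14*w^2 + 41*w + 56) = w - 8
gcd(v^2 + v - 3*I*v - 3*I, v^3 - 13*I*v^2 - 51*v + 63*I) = v - 3*I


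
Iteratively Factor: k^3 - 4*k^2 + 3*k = (k - 3)*(k^2 - k) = (k - 3)*(k - 1)*(k)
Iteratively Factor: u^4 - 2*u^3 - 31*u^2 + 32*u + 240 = (u - 5)*(u^3 + 3*u^2 - 16*u - 48) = (u - 5)*(u + 3)*(u^2 - 16) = (u - 5)*(u - 4)*(u + 3)*(u + 4)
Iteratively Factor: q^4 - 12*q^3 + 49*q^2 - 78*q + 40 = (q - 1)*(q^3 - 11*q^2 + 38*q - 40) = (q - 5)*(q - 1)*(q^2 - 6*q + 8) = (q - 5)*(q - 2)*(q - 1)*(q - 4)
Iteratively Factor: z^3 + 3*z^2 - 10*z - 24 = (z + 2)*(z^2 + z - 12) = (z + 2)*(z + 4)*(z - 3)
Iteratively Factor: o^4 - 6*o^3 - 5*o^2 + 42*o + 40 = (o - 5)*(o^3 - o^2 - 10*o - 8) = (o - 5)*(o + 2)*(o^2 - 3*o - 4) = (o - 5)*(o + 1)*(o + 2)*(o - 4)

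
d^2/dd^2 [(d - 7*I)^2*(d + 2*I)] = 6*d - 24*I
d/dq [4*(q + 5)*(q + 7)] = 8*q + 48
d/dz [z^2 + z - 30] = 2*z + 1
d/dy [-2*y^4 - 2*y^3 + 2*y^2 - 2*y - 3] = -8*y^3 - 6*y^2 + 4*y - 2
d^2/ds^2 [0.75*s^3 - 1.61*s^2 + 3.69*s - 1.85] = 4.5*s - 3.22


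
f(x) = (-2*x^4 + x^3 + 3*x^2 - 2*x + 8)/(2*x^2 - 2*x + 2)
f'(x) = (2 - 4*x)*(-2*x^4 + x^3 + 3*x^2 - 2*x + 8)/(2*x^2 - 2*x + 2)^2 + (-8*x^3 + 3*x^2 + 6*x - 2)/(2*x^2 - 2*x + 2) = (-2*x^5 + 7*x^4/2 - 5*x^3 + x^2 - 5*x + 3)/(x^4 - 2*x^3 + 3*x^2 - 2*x + 1)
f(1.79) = -0.16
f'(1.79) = -5.53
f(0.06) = 4.18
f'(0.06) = 3.04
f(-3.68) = -9.90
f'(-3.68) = 6.85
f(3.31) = -9.81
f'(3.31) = -7.47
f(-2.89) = -5.10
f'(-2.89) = 5.30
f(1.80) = -0.21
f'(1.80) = -5.54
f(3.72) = -13.02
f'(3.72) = -8.20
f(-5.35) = -24.12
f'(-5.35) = 10.19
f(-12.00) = -136.10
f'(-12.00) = 23.49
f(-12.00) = -136.10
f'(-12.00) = 23.49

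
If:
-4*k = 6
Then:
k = -3/2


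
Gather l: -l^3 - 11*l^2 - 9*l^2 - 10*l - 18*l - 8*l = -l^3 - 20*l^2 - 36*l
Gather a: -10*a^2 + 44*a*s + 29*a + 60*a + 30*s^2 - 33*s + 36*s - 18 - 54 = -10*a^2 + a*(44*s + 89) + 30*s^2 + 3*s - 72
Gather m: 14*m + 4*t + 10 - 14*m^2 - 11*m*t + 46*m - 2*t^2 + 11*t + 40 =-14*m^2 + m*(60 - 11*t) - 2*t^2 + 15*t + 50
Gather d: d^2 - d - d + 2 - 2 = d^2 - 2*d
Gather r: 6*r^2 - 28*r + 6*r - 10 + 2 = 6*r^2 - 22*r - 8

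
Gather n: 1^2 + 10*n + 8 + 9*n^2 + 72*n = 9*n^2 + 82*n + 9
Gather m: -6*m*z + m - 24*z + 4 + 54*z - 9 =m*(1 - 6*z) + 30*z - 5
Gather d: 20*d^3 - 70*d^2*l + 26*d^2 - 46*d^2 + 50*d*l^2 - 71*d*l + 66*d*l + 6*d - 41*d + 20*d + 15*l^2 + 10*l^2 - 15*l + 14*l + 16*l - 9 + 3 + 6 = 20*d^3 + d^2*(-70*l - 20) + d*(50*l^2 - 5*l - 15) + 25*l^2 + 15*l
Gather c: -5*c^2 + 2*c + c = -5*c^2 + 3*c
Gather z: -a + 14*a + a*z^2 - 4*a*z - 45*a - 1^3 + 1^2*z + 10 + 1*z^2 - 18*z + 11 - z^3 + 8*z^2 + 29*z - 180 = -32*a - z^3 + z^2*(a + 9) + z*(12 - 4*a) - 160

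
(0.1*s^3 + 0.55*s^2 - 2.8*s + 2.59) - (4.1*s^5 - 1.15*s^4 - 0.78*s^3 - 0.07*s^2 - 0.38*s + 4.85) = -4.1*s^5 + 1.15*s^4 + 0.88*s^3 + 0.62*s^2 - 2.42*s - 2.26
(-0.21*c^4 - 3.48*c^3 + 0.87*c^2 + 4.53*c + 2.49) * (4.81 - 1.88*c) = 0.3948*c^5 + 5.5323*c^4 - 18.3744*c^3 - 4.3317*c^2 + 17.1081*c + 11.9769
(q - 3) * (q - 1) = q^2 - 4*q + 3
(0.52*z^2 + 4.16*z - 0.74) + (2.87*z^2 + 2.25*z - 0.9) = 3.39*z^2 + 6.41*z - 1.64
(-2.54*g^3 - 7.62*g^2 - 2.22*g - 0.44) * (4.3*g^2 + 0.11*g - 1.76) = -10.922*g^5 - 33.0454*g^4 - 5.9138*g^3 + 11.275*g^2 + 3.8588*g + 0.7744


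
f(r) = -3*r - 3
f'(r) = -3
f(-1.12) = 0.36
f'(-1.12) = -3.00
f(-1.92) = 2.76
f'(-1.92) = -3.00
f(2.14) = -9.42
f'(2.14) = -3.00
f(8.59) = -28.77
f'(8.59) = -3.00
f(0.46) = -4.38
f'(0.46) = -3.00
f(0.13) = -3.39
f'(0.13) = -3.00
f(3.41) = -13.23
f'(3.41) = -3.00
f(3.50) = -13.50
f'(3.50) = -3.00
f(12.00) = -39.00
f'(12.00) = -3.00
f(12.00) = -39.00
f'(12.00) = -3.00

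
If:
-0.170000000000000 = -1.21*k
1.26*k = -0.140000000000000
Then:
No Solution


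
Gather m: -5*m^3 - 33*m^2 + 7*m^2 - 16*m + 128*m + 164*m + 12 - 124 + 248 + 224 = -5*m^3 - 26*m^2 + 276*m + 360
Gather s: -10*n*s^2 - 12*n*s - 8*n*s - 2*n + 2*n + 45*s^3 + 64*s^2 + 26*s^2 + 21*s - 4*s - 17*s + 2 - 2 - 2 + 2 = -20*n*s + 45*s^3 + s^2*(90 - 10*n)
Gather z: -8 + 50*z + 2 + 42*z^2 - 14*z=42*z^2 + 36*z - 6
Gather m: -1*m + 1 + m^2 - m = m^2 - 2*m + 1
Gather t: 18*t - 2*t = 16*t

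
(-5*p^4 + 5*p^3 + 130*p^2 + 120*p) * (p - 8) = -5*p^5 + 45*p^4 + 90*p^3 - 920*p^2 - 960*p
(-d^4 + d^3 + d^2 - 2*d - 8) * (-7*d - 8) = 7*d^5 + d^4 - 15*d^3 + 6*d^2 + 72*d + 64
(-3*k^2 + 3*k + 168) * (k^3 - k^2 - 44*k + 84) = -3*k^5 + 6*k^4 + 297*k^3 - 552*k^2 - 7140*k + 14112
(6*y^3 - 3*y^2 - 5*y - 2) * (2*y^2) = 12*y^5 - 6*y^4 - 10*y^3 - 4*y^2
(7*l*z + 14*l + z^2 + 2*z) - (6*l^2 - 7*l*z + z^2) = -6*l^2 + 14*l*z + 14*l + 2*z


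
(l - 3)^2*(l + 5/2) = l^3 - 7*l^2/2 - 6*l + 45/2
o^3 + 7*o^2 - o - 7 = (o - 1)*(o + 1)*(o + 7)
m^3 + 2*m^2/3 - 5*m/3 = m*(m - 1)*(m + 5/3)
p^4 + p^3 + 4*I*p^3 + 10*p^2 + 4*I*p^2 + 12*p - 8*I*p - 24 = (p - 1)*(p + 2)*(p - 2*I)*(p + 6*I)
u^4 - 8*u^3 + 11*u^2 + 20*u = u*(u - 5)*(u - 4)*(u + 1)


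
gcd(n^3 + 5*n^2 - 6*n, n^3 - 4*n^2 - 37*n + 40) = n - 1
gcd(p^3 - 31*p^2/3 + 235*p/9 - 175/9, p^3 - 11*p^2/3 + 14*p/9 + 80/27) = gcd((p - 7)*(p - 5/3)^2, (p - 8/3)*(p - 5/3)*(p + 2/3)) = p - 5/3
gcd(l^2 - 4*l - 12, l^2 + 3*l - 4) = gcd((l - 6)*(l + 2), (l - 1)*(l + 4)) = 1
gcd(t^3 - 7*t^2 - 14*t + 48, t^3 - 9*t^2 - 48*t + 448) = t - 8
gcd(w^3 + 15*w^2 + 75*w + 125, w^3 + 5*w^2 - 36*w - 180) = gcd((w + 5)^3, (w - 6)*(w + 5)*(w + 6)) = w + 5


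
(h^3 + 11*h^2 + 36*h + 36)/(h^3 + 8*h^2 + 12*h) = (h + 3)/h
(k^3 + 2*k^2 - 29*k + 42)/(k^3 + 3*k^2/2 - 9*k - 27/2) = 2*(k^2 + 5*k - 14)/(2*k^2 + 9*k + 9)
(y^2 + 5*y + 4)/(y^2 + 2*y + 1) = (y + 4)/(y + 1)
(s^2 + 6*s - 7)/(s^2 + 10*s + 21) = (s - 1)/(s + 3)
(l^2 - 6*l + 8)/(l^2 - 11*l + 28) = (l - 2)/(l - 7)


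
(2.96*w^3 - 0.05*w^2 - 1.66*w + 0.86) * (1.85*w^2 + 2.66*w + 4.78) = 5.476*w^5 + 7.7811*w^4 + 10.9448*w^3 - 3.0636*w^2 - 5.6472*w + 4.1108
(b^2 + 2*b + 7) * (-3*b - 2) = -3*b^3 - 8*b^2 - 25*b - 14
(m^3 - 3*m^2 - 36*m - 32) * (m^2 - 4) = m^5 - 3*m^4 - 40*m^3 - 20*m^2 + 144*m + 128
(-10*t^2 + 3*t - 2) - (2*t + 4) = -10*t^2 + t - 6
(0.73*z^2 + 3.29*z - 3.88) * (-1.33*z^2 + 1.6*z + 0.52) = -0.9709*z^4 - 3.2077*z^3 + 10.804*z^2 - 4.4972*z - 2.0176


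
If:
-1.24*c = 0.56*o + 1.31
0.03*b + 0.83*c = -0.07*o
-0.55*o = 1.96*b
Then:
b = 0.79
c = 0.21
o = -2.80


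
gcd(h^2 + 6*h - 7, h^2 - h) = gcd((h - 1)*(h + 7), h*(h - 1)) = h - 1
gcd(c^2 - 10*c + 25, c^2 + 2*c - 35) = c - 5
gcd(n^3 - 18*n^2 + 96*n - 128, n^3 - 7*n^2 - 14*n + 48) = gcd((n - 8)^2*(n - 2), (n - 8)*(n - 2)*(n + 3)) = n^2 - 10*n + 16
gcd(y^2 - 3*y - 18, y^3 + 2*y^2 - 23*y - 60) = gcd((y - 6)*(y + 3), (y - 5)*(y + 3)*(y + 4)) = y + 3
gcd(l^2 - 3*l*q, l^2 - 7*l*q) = l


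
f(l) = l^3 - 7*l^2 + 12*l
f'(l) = 3*l^2 - 14*l + 12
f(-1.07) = -22.08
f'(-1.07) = 30.41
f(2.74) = 0.90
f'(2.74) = -3.84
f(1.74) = 4.95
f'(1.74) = -3.28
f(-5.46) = -436.97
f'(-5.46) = 177.87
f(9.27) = 306.31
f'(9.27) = 140.02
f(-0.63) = -10.59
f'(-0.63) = 22.01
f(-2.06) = -63.17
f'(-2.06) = 53.57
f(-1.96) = -57.94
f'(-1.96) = 50.96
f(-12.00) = -2880.00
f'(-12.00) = 612.00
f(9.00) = 270.00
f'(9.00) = 129.00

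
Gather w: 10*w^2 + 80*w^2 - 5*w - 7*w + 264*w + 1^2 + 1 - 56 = 90*w^2 + 252*w - 54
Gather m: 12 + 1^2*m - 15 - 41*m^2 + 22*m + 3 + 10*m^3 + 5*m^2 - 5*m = 10*m^3 - 36*m^2 + 18*m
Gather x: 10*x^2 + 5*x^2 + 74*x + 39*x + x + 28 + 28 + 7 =15*x^2 + 114*x + 63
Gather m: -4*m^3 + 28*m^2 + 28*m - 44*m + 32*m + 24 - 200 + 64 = -4*m^3 + 28*m^2 + 16*m - 112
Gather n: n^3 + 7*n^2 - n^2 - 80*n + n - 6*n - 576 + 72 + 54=n^3 + 6*n^2 - 85*n - 450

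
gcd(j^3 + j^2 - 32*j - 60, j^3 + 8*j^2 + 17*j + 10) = j^2 + 7*j + 10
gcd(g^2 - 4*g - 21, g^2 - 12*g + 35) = g - 7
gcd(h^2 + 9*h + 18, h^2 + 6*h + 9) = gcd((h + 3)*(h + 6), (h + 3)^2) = h + 3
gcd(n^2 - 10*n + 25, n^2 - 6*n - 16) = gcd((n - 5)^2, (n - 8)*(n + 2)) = 1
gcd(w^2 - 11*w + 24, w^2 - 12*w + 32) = w - 8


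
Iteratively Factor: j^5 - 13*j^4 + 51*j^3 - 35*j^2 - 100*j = (j - 5)*(j^4 - 8*j^3 + 11*j^2 + 20*j) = (j - 5)*(j + 1)*(j^3 - 9*j^2 + 20*j) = (j - 5)*(j - 4)*(j + 1)*(j^2 - 5*j) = (j - 5)^2*(j - 4)*(j + 1)*(j)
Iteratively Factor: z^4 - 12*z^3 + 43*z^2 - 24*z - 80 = (z - 5)*(z^3 - 7*z^2 + 8*z + 16) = (z - 5)*(z - 4)*(z^2 - 3*z - 4) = (z - 5)*(z - 4)*(z + 1)*(z - 4)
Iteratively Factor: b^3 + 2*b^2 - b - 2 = (b + 2)*(b^2 - 1) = (b + 1)*(b + 2)*(b - 1)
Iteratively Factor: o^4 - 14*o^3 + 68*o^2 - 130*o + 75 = (o - 3)*(o^3 - 11*o^2 + 35*o - 25) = (o - 5)*(o - 3)*(o^2 - 6*o + 5) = (o - 5)*(o - 3)*(o - 1)*(o - 5)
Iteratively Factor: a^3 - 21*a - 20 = (a + 4)*(a^2 - 4*a - 5) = (a - 5)*(a + 4)*(a + 1)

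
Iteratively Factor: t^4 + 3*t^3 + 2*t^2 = (t)*(t^3 + 3*t^2 + 2*t) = t*(t + 2)*(t^2 + t) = t^2*(t + 2)*(t + 1)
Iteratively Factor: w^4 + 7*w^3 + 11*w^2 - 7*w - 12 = (w + 3)*(w^3 + 4*w^2 - w - 4) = (w - 1)*(w + 3)*(w^2 + 5*w + 4) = (w - 1)*(w + 1)*(w + 3)*(w + 4)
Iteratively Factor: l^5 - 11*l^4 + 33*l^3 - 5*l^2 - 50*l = (l - 2)*(l^4 - 9*l^3 + 15*l^2 + 25*l) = (l - 5)*(l - 2)*(l^3 - 4*l^2 - 5*l) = (l - 5)*(l - 2)*(l + 1)*(l^2 - 5*l) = l*(l - 5)*(l - 2)*(l + 1)*(l - 5)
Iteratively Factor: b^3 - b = (b)*(b^2 - 1) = b*(b + 1)*(b - 1)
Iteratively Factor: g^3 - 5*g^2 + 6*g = (g - 2)*(g^2 - 3*g) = (g - 3)*(g - 2)*(g)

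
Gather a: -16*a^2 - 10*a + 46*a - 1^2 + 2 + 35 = -16*a^2 + 36*a + 36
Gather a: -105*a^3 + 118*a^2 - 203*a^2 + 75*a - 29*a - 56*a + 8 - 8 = -105*a^3 - 85*a^2 - 10*a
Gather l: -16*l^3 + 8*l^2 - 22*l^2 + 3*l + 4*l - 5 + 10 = -16*l^3 - 14*l^2 + 7*l + 5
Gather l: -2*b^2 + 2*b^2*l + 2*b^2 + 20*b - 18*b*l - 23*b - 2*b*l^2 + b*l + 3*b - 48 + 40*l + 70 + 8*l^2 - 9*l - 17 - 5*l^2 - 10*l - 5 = l^2*(3 - 2*b) + l*(2*b^2 - 17*b + 21)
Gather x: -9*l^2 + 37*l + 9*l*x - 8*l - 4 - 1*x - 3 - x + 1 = -9*l^2 + 29*l + x*(9*l - 2) - 6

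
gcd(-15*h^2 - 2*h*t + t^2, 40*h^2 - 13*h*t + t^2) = -5*h + t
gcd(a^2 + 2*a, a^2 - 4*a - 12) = a + 2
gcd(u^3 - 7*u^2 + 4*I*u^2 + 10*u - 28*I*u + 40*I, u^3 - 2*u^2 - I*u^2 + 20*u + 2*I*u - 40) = u^2 + u*(-2 + 4*I) - 8*I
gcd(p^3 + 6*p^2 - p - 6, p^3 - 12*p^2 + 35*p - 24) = p - 1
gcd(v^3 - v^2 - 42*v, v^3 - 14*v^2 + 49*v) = v^2 - 7*v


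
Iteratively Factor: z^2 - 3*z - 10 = (z + 2)*(z - 5)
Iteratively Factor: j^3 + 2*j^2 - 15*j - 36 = (j - 4)*(j^2 + 6*j + 9) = (j - 4)*(j + 3)*(j + 3)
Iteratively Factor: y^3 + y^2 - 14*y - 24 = (y - 4)*(y^2 + 5*y + 6) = (y - 4)*(y + 3)*(y + 2)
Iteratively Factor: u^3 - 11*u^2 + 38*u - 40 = (u - 4)*(u^2 - 7*u + 10) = (u - 4)*(u - 2)*(u - 5)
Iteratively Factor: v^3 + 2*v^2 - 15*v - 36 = (v + 3)*(v^2 - v - 12) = (v + 3)^2*(v - 4)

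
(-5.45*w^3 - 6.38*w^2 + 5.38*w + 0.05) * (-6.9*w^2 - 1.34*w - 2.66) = 37.605*w^5 + 51.325*w^4 - 14.0758*w^3 + 9.4166*w^2 - 14.3778*w - 0.133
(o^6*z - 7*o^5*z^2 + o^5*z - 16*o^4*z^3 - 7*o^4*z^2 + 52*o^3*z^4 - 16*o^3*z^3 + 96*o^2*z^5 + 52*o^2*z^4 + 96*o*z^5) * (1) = o^6*z - 7*o^5*z^2 + o^5*z - 16*o^4*z^3 - 7*o^4*z^2 + 52*o^3*z^4 - 16*o^3*z^3 + 96*o^2*z^5 + 52*o^2*z^4 + 96*o*z^5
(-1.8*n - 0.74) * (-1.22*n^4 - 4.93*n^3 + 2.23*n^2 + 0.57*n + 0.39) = 2.196*n^5 + 9.7768*n^4 - 0.365800000000001*n^3 - 2.6762*n^2 - 1.1238*n - 0.2886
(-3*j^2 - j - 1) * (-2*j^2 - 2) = 6*j^4 + 2*j^3 + 8*j^2 + 2*j + 2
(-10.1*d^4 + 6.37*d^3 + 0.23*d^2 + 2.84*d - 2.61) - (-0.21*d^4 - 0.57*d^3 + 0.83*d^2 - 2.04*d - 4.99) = -9.89*d^4 + 6.94*d^3 - 0.6*d^2 + 4.88*d + 2.38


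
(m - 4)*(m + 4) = m^2 - 16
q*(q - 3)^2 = q^3 - 6*q^2 + 9*q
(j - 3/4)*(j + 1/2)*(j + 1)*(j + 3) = j^4 + 15*j^3/4 + 13*j^2/8 - 9*j/4 - 9/8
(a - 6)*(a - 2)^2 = a^3 - 10*a^2 + 28*a - 24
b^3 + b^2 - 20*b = b*(b - 4)*(b + 5)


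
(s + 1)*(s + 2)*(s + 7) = s^3 + 10*s^2 + 23*s + 14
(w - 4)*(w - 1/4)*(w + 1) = w^3 - 13*w^2/4 - 13*w/4 + 1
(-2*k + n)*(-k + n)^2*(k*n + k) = -2*k^4*n - 2*k^4 + 5*k^3*n^2 + 5*k^3*n - 4*k^2*n^3 - 4*k^2*n^2 + k*n^4 + k*n^3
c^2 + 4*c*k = c*(c + 4*k)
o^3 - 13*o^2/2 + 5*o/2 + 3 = (o - 6)*(o - 1)*(o + 1/2)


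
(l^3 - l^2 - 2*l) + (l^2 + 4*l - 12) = l^3 + 2*l - 12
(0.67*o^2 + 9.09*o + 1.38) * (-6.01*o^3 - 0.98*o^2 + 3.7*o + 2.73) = -4.0267*o^5 - 55.2875*o^4 - 14.723*o^3 + 34.1097*o^2 + 29.9217*o + 3.7674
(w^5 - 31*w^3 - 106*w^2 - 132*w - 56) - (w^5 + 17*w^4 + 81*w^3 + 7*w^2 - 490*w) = -17*w^4 - 112*w^3 - 113*w^2 + 358*w - 56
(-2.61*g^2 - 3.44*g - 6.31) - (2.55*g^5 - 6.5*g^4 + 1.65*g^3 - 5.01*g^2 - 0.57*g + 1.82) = -2.55*g^5 + 6.5*g^4 - 1.65*g^3 + 2.4*g^2 - 2.87*g - 8.13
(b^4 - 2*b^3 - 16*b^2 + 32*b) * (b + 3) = b^5 + b^4 - 22*b^3 - 16*b^2 + 96*b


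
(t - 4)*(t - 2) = t^2 - 6*t + 8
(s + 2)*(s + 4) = s^2 + 6*s + 8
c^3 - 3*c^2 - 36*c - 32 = (c - 8)*(c + 1)*(c + 4)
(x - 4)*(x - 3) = x^2 - 7*x + 12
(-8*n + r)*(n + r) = -8*n^2 - 7*n*r + r^2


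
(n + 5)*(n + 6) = n^2 + 11*n + 30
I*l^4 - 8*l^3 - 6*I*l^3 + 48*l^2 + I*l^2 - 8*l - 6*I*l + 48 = (l - 6)*(l + I)*(l + 8*I)*(I*l + 1)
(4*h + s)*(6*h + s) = 24*h^2 + 10*h*s + s^2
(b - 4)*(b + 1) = b^2 - 3*b - 4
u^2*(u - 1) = u^3 - u^2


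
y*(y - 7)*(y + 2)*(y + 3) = y^4 - 2*y^3 - 29*y^2 - 42*y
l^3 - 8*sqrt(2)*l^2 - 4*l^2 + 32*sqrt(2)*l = l*(l - 4)*(l - 8*sqrt(2))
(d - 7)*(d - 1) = d^2 - 8*d + 7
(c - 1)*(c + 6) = c^2 + 5*c - 6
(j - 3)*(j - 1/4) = j^2 - 13*j/4 + 3/4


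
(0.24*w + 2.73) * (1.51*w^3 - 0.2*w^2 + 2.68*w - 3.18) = 0.3624*w^4 + 4.0743*w^3 + 0.0972*w^2 + 6.5532*w - 8.6814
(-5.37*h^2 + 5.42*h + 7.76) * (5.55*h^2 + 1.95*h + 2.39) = -29.8035*h^4 + 19.6095*h^3 + 40.8027*h^2 + 28.0858*h + 18.5464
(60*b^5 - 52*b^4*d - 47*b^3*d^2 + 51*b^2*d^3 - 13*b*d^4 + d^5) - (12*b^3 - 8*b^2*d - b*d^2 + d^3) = 60*b^5 - 52*b^4*d - 47*b^3*d^2 - 12*b^3 + 51*b^2*d^3 + 8*b^2*d - 13*b*d^4 + b*d^2 + d^5 - d^3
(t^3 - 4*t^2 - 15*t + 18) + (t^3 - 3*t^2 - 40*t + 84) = 2*t^3 - 7*t^2 - 55*t + 102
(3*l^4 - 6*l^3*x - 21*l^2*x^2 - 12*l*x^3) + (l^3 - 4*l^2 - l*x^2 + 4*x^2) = 3*l^4 - 6*l^3*x + l^3 - 21*l^2*x^2 - 4*l^2 - 12*l*x^3 - l*x^2 + 4*x^2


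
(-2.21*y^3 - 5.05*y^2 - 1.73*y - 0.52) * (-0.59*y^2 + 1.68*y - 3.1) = 1.3039*y^5 - 0.7333*y^4 - 0.6123*y^3 + 13.0554*y^2 + 4.4894*y + 1.612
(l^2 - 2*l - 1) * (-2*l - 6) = -2*l^3 - 2*l^2 + 14*l + 6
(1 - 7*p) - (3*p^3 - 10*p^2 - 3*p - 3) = -3*p^3 + 10*p^2 - 4*p + 4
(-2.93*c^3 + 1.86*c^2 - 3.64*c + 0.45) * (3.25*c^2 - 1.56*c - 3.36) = -9.5225*c^5 + 10.6158*c^4 - 4.8868*c^3 + 0.891300000000001*c^2 + 11.5284*c - 1.512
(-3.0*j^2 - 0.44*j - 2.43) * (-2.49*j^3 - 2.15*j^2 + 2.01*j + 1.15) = 7.47*j^5 + 7.5456*j^4 + 0.966700000000001*j^3 + 0.8901*j^2 - 5.3903*j - 2.7945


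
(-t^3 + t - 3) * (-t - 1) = t^4 + t^3 - t^2 + 2*t + 3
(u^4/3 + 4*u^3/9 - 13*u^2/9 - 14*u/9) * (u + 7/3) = u^5/3 + 11*u^4/9 - 11*u^3/27 - 133*u^2/27 - 98*u/27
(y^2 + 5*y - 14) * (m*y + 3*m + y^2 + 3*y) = m*y^3 + 8*m*y^2 + m*y - 42*m + y^4 + 8*y^3 + y^2 - 42*y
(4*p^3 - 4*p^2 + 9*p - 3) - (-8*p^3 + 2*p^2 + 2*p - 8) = 12*p^3 - 6*p^2 + 7*p + 5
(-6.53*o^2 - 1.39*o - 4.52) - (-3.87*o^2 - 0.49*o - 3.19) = -2.66*o^2 - 0.9*o - 1.33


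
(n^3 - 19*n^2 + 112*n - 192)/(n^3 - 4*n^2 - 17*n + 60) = (n^2 - 16*n + 64)/(n^2 - n - 20)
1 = 1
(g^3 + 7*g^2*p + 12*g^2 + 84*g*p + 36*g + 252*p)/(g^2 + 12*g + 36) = g + 7*p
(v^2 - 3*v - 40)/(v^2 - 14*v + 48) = (v + 5)/(v - 6)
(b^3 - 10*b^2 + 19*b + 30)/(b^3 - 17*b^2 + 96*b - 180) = (b + 1)/(b - 6)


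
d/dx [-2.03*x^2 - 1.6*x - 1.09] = -4.06*x - 1.6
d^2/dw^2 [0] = 0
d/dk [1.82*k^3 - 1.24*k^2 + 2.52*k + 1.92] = 5.46*k^2 - 2.48*k + 2.52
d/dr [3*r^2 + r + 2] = 6*r + 1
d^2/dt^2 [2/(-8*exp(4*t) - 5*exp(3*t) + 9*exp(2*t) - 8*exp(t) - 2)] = 2*(-2*(32*exp(3*t) + 15*exp(2*t) - 18*exp(t) + 8)^2*exp(t) + (128*exp(3*t) + 45*exp(2*t) - 36*exp(t) + 8)*(8*exp(4*t) + 5*exp(3*t) - 9*exp(2*t) + 8*exp(t) + 2))*exp(t)/(8*exp(4*t) + 5*exp(3*t) - 9*exp(2*t) + 8*exp(t) + 2)^3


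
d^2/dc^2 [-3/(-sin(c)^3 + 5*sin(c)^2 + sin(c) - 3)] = 3*((-sin(c)*cos(c)^2 + 5*cos(c)^2 - 2)*(-sin(c) - 9*sin(3*c) + 40*cos(2*c))/4 + 2*(-3*sin(c)^2 + 10*sin(c) + 1)^2*cos(c)^2)/(-sin(c)*cos(c)^2 + 5*cos(c)^2 - 2)^3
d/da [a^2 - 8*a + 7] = 2*a - 8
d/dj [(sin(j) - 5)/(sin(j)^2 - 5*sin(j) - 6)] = (10*sin(j) + cos(j)^2 - 32)*cos(j)/((sin(j) - 6)^2*(sin(j) + 1)^2)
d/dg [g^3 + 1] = 3*g^2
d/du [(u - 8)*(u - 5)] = 2*u - 13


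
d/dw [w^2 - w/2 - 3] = 2*w - 1/2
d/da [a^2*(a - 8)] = a*(3*a - 16)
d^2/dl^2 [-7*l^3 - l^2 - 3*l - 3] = -42*l - 2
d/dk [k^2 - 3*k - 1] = 2*k - 3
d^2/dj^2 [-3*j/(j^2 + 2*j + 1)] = 6*(2 - j)/(j^4 + 4*j^3 + 6*j^2 + 4*j + 1)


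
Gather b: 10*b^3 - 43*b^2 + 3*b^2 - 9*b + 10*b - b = 10*b^3 - 40*b^2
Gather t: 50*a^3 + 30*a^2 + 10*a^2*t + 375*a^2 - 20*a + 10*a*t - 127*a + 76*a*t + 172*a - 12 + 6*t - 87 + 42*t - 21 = 50*a^3 + 405*a^2 + 25*a + t*(10*a^2 + 86*a + 48) - 120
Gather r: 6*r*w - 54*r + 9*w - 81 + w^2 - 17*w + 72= r*(6*w - 54) + w^2 - 8*w - 9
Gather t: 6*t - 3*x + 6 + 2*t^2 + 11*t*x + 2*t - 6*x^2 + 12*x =2*t^2 + t*(11*x + 8) - 6*x^2 + 9*x + 6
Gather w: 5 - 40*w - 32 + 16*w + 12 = -24*w - 15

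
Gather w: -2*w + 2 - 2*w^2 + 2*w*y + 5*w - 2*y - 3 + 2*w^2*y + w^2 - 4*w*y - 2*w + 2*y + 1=w^2*(2*y - 1) + w*(1 - 2*y)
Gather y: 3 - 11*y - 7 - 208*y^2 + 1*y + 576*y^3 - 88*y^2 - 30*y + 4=576*y^3 - 296*y^2 - 40*y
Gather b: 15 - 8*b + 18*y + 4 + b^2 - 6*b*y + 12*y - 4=b^2 + b*(-6*y - 8) + 30*y + 15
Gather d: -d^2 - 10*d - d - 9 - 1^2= -d^2 - 11*d - 10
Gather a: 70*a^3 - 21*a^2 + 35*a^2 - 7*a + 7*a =70*a^3 + 14*a^2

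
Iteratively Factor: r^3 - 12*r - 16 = (r - 4)*(r^2 + 4*r + 4) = (r - 4)*(r + 2)*(r + 2)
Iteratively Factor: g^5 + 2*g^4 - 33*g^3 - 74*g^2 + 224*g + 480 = (g + 4)*(g^4 - 2*g^3 - 25*g^2 + 26*g + 120) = (g - 3)*(g + 4)*(g^3 + g^2 - 22*g - 40) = (g - 3)*(g + 4)^2*(g^2 - 3*g - 10) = (g - 3)*(g + 2)*(g + 4)^2*(g - 5)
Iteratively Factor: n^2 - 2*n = (n)*(n - 2)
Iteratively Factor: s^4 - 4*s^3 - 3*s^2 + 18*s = (s - 3)*(s^3 - s^2 - 6*s) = (s - 3)*(s + 2)*(s^2 - 3*s) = s*(s - 3)*(s + 2)*(s - 3)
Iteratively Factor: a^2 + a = (a)*(a + 1)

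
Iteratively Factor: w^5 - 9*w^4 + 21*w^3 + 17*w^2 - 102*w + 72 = (w - 4)*(w^4 - 5*w^3 + w^2 + 21*w - 18) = (w - 4)*(w + 2)*(w^3 - 7*w^2 + 15*w - 9) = (w - 4)*(w - 3)*(w + 2)*(w^2 - 4*w + 3) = (w - 4)*(w - 3)*(w - 1)*(w + 2)*(w - 3)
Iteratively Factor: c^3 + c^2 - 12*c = (c + 4)*(c^2 - 3*c) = c*(c + 4)*(c - 3)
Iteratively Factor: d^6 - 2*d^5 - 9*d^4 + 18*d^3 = (d - 2)*(d^5 - 9*d^3) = (d - 3)*(d - 2)*(d^4 + 3*d^3) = (d - 3)*(d - 2)*(d + 3)*(d^3) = d*(d - 3)*(d - 2)*(d + 3)*(d^2) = d^2*(d - 3)*(d - 2)*(d + 3)*(d)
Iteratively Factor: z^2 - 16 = (z - 4)*(z + 4)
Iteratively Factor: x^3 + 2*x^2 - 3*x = (x + 3)*(x^2 - x) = (x - 1)*(x + 3)*(x)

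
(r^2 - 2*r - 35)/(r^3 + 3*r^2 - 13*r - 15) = (r - 7)/(r^2 - 2*r - 3)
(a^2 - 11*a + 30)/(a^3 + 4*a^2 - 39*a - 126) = (a - 5)/(a^2 + 10*a + 21)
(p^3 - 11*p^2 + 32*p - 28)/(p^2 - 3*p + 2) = (p^2 - 9*p + 14)/(p - 1)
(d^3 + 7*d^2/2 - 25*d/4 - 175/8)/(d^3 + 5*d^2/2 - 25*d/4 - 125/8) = (2*d + 7)/(2*d + 5)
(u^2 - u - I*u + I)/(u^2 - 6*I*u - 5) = (u - 1)/(u - 5*I)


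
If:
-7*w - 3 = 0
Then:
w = -3/7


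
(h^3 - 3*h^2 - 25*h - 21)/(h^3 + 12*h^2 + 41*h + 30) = (h^2 - 4*h - 21)/(h^2 + 11*h + 30)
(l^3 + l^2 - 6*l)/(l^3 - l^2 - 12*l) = (l - 2)/(l - 4)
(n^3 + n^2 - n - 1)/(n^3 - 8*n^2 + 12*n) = (n^3 + n^2 - n - 1)/(n*(n^2 - 8*n + 12))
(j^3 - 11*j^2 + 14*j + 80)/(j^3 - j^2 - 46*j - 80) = (j - 5)/(j + 5)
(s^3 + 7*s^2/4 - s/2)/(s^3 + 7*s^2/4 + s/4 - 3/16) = 4*s*(s + 2)/(4*s^2 + 8*s + 3)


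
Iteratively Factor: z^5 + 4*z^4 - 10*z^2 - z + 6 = (z - 1)*(z^4 + 5*z^3 + 5*z^2 - 5*z - 6) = (z - 1)*(z + 3)*(z^3 + 2*z^2 - z - 2) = (z - 1)^2*(z + 3)*(z^2 + 3*z + 2) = (z - 1)^2*(z + 1)*(z + 3)*(z + 2)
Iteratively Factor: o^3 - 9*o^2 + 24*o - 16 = (o - 1)*(o^2 - 8*o + 16) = (o - 4)*(o - 1)*(o - 4)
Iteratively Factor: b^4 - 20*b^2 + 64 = (b + 2)*(b^3 - 2*b^2 - 16*b + 32) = (b - 2)*(b + 2)*(b^2 - 16) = (b - 4)*(b - 2)*(b + 2)*(b + 4)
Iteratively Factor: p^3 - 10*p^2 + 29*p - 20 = (p - 5)*(p^2 - 5*p + 4) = (p - 5)*(p - 4)*(p - 1)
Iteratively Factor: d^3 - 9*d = (d - 3)*(d^2 + 3*d) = d*(d - 3)*(d + 3)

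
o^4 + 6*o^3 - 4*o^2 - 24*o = o*(o - 2)*(o + 2)*(o + 6)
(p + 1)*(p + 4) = p^2 + 5*p + 4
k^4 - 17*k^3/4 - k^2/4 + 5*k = k*(k - 4)*(k - 5/4)*(k + 1)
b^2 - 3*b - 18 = (b - 6)*(b + 3)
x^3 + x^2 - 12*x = x*(x - 3)*(x + 4)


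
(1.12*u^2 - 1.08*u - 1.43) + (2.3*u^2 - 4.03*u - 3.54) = 3.42*u^2 - 5.11*u - 4.97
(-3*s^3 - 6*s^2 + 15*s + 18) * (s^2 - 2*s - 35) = -3*s^5 + 132*s^3 + 198*s^2 - 561*s - 630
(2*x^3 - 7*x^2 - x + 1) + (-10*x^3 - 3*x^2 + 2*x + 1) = -8*x^3 - 10*x^2 + x + 2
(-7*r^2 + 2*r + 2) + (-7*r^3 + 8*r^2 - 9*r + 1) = -7*r^3 + r^2 - 7*r + 3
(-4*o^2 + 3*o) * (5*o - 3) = -20*o^3 + 27*o^2 - 9*o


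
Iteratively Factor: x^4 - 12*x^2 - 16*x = (x + 2)*(x^3 - 2*x^2 - 8*x) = (x - 4)*(x + 2)*(x^2 + 2*x) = (x - 4)*(x + 2)^2*(x)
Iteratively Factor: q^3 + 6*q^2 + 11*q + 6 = (q + 3)*(q^2 + 3*q + 2) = (q + 1)*(q + 3)*(q + 2)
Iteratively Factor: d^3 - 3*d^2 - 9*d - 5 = (d + 1)*(d^2 - 4*d - 5) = (d - 5)*(d + 1)*(d + 1)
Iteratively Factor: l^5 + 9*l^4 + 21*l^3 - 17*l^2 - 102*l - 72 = (l + 1)*(l^4 + 8*l^3 + 13*l^2 - 30*l - 72) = (l + 1)*(l + 3)*(l^3 + 5*l^2 - 2*l - 24) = (l + 1)*(l + 3)*(l + 4)*(l^2 + l - 6) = (l - 2)*(l + 1)*(l + 3)*(l + 4)*(l + 3)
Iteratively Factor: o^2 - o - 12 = (o + 3)*(o - 4)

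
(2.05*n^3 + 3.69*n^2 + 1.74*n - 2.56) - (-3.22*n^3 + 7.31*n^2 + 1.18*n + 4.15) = 5.27*n^3 - 3.62*n^2 + 0.56*n - 6.71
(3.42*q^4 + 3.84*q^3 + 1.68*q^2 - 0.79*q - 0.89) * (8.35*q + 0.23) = 28.557*q^5 + 32.8506*q^4 + 14.9112*q^3 - 6.2101*q^2 - 7.6132*q - 0.2047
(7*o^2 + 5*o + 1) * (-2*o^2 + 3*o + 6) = -14*o^4 + 11*o^3 + 55*o^2 + 33*o + 6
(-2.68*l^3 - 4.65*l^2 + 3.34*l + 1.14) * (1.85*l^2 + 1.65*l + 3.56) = -4.958*l^5 - 13.0245*l^4 - 11.0343*l^3 - 8.934*l^2 + 13.7714*l + 4.0584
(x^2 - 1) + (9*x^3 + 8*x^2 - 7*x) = 9*x^3 + 9*x^2 - 7*x - 1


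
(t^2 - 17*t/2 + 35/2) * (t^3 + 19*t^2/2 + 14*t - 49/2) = t^5 + t^4 - 197*t^3/4 + 91*t^2/4 + 1813*t/4 - 1715/4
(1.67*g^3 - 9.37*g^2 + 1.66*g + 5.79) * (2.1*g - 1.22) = 3.507*g^4 - 21.7144*g^3 + 14.9174*g^2 + 10.1338*g - 7.0638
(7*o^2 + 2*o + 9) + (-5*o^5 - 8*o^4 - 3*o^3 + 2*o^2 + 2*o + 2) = -5*o^5 - 8*o^4 - 3*o^3 + 9*o^2 + 4*o + 11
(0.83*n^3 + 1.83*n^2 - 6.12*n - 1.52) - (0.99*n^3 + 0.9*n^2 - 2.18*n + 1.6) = -0.16*n^3 + 0.93*n^2 - 3.94*n - 3.12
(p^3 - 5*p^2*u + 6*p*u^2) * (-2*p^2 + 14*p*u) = -2*p^5 + 24*p^4*u - 82*p^3*u^2 + 84*p^2*u^3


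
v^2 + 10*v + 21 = (v + 3)*(v + 7)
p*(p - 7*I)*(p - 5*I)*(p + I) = p^4 - 11*I*p^3 - 23*p^2 - 35*I*p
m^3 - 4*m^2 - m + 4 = (m - 4)*(m - 1)*(m + 1)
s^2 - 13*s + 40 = (s - 8)*(s - 5)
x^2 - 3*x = x*(x - 3)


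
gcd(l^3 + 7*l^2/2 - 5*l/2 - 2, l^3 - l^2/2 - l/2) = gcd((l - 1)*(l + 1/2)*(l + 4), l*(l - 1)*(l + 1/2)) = l^2 - l/2 - 1/2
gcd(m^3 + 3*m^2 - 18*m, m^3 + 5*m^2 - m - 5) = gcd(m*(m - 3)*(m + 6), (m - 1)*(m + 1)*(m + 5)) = 1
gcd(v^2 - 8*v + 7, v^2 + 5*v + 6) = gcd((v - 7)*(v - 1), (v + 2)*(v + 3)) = 1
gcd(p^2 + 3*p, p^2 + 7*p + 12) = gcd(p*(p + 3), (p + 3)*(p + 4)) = p + 3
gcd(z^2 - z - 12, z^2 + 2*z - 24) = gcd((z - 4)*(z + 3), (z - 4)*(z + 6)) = z - 4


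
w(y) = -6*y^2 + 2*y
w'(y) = 2 - 12*y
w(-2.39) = -39.05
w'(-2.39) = 30.68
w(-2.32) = -36.93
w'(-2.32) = 29.84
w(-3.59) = -84.51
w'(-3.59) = 45.08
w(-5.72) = -207.75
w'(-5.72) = 70.64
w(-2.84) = -54.07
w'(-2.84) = 36.08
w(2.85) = -43.04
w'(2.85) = -32.20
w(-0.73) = -4.66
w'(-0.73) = 10.76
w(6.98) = -278.36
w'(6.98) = -81.76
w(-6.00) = -228.00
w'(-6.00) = 74.00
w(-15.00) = -1380.00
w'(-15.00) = 182.00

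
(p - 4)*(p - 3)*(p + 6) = p^3 - p^2 - 30*p + 72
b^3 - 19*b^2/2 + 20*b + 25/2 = (b - 5)^2*(b + 1/2)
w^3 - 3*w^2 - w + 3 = (w - 3)*(w - 1)*(w + 1)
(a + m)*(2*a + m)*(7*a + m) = 14*a^3 + 23*a^2*m + 10*a*m^2 + m^3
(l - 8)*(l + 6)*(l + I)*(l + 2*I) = l^4 - 2*l^3 + 3*I*l^3 - 50*l^2 - 6*I*l^2 + 4*l - 144*I*l + 96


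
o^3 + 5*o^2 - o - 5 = (o - 1)*(o + 1)*(o + 5)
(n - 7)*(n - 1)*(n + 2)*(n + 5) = n^4 - n^3 - 39*n^2 - 31*n + 70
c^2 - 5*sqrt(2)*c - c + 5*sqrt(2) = (c - 1)*(c - 5*sqrt(2))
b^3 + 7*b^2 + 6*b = b*(b + 1)*(b + 6)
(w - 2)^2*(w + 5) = w^3 + w^2 - 16*w + 20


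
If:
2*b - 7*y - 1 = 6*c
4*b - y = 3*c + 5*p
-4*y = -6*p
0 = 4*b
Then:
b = 0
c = -13/15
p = 2/5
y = 3/5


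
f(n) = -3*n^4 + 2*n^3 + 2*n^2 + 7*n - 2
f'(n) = -12*n^3 + 6*n^2 + 4*n + 7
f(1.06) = 6.26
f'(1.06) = 3.69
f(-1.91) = -61.94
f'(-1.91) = 104.86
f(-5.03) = -2161.54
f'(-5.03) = 1665.85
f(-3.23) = -397.68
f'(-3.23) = 461.06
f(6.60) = -4986.11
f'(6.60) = -3155.19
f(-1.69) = -42.24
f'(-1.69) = 75.30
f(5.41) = -2158.78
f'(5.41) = -1695.84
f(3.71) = -414.72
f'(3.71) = -508.35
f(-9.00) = -21044.00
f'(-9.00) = 9205.00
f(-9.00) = -21044.00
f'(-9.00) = 9205.00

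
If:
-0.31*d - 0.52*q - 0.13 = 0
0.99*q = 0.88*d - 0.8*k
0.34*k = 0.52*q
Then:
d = -0.25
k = -0.15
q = -0.10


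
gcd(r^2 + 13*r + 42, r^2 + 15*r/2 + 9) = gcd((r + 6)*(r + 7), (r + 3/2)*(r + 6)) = r + 6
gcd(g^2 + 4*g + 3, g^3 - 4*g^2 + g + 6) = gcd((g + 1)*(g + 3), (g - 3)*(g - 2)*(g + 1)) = g + 1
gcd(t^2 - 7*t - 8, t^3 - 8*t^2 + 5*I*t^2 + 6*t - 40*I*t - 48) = t - 8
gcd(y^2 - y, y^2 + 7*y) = y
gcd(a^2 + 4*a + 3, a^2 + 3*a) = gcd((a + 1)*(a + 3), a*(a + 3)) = a + 3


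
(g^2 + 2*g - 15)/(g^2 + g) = (g^2 + 2*g - 15)/(g*(g + 1))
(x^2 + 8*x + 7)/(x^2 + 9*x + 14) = (x + 1)/(x + 2)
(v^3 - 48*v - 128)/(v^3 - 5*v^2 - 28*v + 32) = (v + 4)/(v - 1)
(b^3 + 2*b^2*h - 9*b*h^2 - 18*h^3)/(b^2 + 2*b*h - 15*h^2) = (b^2 + 5*b*h + 6*h^2)/(b + 5*h)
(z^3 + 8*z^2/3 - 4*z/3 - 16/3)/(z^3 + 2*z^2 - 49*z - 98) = (3*z^2 + 2*z - 8)/(3*(z^2 - 49))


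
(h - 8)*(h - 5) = h^2 - 13*h + 40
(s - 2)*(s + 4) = s^2 + 2*s - 8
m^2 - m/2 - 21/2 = (m - 7/2)*(m + 3)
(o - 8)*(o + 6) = o^2 - 2*o - 48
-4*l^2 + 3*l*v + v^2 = (-l + v)*(4*l + v)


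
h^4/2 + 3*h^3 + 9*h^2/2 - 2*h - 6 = (h/2 + 1)*(h - 1)*(h + 2)*(h + 3)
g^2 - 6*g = g*(g - 6)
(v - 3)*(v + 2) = v^2 - v - 6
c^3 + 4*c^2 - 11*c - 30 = (c - 3)*(c + 2)*(c + 5)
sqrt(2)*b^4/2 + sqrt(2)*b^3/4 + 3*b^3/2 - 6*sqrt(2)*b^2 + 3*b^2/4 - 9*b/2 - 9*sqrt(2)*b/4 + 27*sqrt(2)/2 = (b - 3/2)*(b - 3*sqrt(2)/2)*(b + 3*sqrt(2))*(sqrt(2)*b/2 + sqrt(2))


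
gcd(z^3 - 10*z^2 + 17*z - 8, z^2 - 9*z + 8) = z^2 - 9*z + 8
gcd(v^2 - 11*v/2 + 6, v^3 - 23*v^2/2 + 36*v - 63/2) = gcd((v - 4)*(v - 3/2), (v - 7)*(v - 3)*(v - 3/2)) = v - 3/2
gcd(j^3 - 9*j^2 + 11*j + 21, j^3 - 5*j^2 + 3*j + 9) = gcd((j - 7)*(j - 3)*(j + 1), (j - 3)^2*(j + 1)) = j^2 - 2*j - 3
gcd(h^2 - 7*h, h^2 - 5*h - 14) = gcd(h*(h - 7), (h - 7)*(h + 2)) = h - 7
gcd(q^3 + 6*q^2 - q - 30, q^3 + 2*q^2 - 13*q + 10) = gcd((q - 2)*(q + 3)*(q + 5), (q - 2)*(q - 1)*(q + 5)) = q^2 + 3*q - 10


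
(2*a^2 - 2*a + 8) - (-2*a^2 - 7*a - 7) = 4*a^2 + 5*a + 15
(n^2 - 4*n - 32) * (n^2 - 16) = n^4 - 4*n^3 - 48*n^2 + 64*n + 512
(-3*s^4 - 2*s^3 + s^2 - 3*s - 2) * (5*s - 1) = -15*s^5 - 7*s^4 + 7*s^3 - 16*s^2 - 7*s + 2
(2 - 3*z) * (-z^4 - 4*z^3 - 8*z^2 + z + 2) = 3*z^5 + 10*z^4 + 16*z^3 - 19*z^2 - 4*z + 4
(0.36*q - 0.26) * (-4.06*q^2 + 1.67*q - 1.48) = -1.4616*q^3 + 1.6568*q^2 - 0.967*q + 0.3848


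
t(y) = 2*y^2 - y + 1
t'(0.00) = -1.00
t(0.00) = 1.00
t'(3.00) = 11.00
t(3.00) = 16.00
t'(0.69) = 1.76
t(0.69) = 1.26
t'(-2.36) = -10.44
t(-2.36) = 14.50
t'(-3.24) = -13.96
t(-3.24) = 25.24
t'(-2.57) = -11.28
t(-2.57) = 16.78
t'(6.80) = 26.20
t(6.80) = 86.68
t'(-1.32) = -6.28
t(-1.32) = 5.80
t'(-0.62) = -3.48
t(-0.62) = 2.39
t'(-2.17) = -9.68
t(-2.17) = 12.59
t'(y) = 4*y - 1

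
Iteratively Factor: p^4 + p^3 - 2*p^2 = (p + 2)*(p^3 - p^2) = (p - 1)*(p + 2)*(p^2) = p*(p - 1)*(p + 2)*(p)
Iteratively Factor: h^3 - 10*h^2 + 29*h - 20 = (h - 5)*(h^2 - 5*h + 4) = (h - 5)*(h - 1)*(h - 4)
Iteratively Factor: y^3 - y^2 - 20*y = (y)*(y^2 - y - 20) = y*(y - 5)*(y + 4)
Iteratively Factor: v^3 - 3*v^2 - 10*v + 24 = (v + 3)*(v^2 - 6*v + 8) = (v - 4)*(v + 3)*(v - 2)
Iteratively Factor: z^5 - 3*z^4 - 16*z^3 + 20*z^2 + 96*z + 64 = (z + 2)*(z^4 - 5*z^3 - 6*z^2 + 32*z + 32) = (z - 4)*(z + 2)*(z^3 - z^2 - 10*z - 8) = (z - 4)^2*(z + 2)*(z^2 + 3*z + 2) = (z - 4)^2*(z + 2)^2*(z + 1)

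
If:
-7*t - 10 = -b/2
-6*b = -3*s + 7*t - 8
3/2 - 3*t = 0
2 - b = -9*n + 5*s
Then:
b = 27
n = 575/18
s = 105/2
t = 1/2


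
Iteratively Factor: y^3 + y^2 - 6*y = (y)*(y^2 + y - 6) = y*(y - 2)*(y + 3)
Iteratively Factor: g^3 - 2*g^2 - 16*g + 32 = (g - 2)*(g^2 - 16) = (g - 2)*(g + 4)*(g - 4)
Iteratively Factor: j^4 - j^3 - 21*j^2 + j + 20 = (j - 5)*(j^3 + 4*j^2 - j - 4) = (j - 5)*(j + 4)*(j^2 - 1) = (j - 5)*(j + 1)*(j + 4)*(j - 1)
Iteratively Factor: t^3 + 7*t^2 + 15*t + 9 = (t + 3)*(t^2 + 4*t + 3) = (t + 1)*(t + 3)*(t + 3)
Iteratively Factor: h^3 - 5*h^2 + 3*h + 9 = (h - 3)*(h^2 - 2*h - 3) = (h - 3)*(h + 1)*(h - 3)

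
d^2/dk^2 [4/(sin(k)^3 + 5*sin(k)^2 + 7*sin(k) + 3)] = 4*(9*sin(k)*cos(k)^2 + 28*cos(k)^2 + 40)/((sin(k) + 1)^3*(sin(k) + 3)^3)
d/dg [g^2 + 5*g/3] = 2*g + 5/3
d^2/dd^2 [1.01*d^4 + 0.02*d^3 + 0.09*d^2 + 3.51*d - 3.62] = 12.12*d^2 + 0.12*d + 0.18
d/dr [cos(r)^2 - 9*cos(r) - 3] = (9 - 2*cos(r))*sin(r)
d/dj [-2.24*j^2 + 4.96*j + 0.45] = 4.96 - 4.48*j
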